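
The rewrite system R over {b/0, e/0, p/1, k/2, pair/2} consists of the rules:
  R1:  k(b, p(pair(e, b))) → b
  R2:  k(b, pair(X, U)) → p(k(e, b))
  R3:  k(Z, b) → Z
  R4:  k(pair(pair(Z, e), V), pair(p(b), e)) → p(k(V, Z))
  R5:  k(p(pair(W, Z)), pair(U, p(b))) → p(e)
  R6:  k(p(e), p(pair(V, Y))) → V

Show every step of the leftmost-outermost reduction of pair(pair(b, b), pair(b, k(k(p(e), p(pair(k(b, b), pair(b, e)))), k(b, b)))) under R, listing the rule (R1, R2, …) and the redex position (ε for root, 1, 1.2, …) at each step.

1. pair(pair(b, b), pair(b, k(k(p(e), p(pair(k(b, b), pair(b, e)))), k(b, b))))  →  pair(pair(b, b), pair(b, k(k(b, b), k(b, b))))   [R6 at 2.2.1]
2. pair(pair(b, b), pair(b, k(k(b, b), k(b, b))))  →  pair(pair(b, b), pair(b, k(b, k(b, b))))   [R3 at 2.2.1]
3. pair(pair(b, b), pair(b, k(b, k(b, b))))  →  pair(pair(b, b), pair(b, k(b, b)))   [R3 at 2.2.2]
4. pair(pair(b, b), pair(b, k(b, b)))  →  pair(pair(b, b), pair(b, b))   [R3 at 2.2]

pair(pair(b, b), pair(b, b))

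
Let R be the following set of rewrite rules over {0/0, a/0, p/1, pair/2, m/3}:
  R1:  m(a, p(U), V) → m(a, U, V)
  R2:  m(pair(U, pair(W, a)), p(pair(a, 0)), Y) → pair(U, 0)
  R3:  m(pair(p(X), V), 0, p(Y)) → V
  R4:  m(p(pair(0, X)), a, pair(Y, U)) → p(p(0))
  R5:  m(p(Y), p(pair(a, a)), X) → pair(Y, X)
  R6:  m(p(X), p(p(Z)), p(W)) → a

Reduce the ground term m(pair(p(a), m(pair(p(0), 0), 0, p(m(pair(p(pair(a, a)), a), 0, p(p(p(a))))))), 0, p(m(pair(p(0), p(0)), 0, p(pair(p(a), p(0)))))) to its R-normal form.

1. m(pair(p(a), m(pair(p(0), 0), 0, p(m(pair(p(pair(a, a)), a), 0, p(p(p(a))))))), 0, p(m(pair(p(0), p(0)), 0, p(pair(p(a), p(0))))))  →  m(pair(p(0), 0), 0, p(m(pair(p(pair(a, a)), a), 0, p(p(p(a))))))   [R3 at ε]
2. m(pair(p(0), 0), 0, p(m(pair(p(pair(a, a)), a), 0, p(p(p(a))))))  →  0   [R3 at ε]

0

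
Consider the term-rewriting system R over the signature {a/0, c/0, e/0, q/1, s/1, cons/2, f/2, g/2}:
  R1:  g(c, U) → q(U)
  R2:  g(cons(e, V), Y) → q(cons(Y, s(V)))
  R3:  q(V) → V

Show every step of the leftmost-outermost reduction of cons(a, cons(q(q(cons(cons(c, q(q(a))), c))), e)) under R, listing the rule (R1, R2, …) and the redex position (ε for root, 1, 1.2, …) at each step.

cons(a, cons(cons(cons(c, a), c), e))

1. cons(a, cons(q(q(cons(cons(c, q(q(a))), c))), e))  →  cons(a, cons(q(cons(cons(c, q(q(a))), c)), e))   [R3 at 2.1]
2. cons(a, cons(q(cons(cons(c, q(q(a))), c)), e))  →  cons(a, cons(cons(cons(c, q(q(a))), c), e))   [R3 at 2.1]
3. cons(a, cons(cons(cons(c, q(q(a))), c), e))  →  cons(a, cons(cons(cons(c, q(a)), c), e))   [R3 at 2.1.1.2]
4. cons(a, cons(cons(cons(c, q(a)), c), e))  →  cons(a, cons(cons(cons(c, a), c), e))   [R3 at 2.1.1.2]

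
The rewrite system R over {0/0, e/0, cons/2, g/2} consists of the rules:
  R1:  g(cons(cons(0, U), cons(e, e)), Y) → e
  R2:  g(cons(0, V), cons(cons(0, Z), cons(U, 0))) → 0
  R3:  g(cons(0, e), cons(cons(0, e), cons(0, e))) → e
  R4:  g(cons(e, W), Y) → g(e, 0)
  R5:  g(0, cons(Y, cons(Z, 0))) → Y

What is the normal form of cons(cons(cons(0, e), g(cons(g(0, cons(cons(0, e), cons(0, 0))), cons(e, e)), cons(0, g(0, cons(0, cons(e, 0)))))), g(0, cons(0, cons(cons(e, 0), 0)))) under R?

cons(cons(cons(0, e), e), 0)

1. cons(cons(cons(0, e), g(cons(g(0, cons(cons(0, e), cons(0, 0))), cons(e, e)), cons(0, g(0, cons(0, cons(e, 0)))))), g(0, cons(0, cons(cons(e, 0), 0))))  →  cons(cons(cons(0, e), g(cons(cons(0, e), cons(e, e)), cons(0, g(0, cons(0, cons(e, 0)))))), g(0, cons(0, cons(cons(e, 0), 0))))   [R5 at 1.2.1.1]
2. cons(cons(cons(0, e), g(cons(cons(0, e), cons(e, e)), cons(0, g(0, cons(0, cons(e, 0)))))), g(0, cons(0, cons(cons(e, 0), 0))))  →  cons(cons(cons(0, e), e), g(0, cons(0, cons(cons(e, 0), 0))))   [R1 at 1.2]
3. cons(cons(cons(0, e), e), g(0, cons(0, cons(cons(e, 0), 0))))  →  cons(cons(cons(0, e), e), 0)   [R5 at 2]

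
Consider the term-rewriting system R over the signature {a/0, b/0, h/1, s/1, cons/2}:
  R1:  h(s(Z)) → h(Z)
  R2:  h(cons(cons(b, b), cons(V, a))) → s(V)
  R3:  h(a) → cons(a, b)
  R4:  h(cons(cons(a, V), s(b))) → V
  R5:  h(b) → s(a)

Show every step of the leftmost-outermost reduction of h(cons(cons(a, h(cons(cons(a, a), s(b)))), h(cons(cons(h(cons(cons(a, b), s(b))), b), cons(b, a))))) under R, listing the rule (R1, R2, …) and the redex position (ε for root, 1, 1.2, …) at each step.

a

1. h(cons(cons(a, h(cons(cons(a, a), s(b)))), h(cons(cons(h(cons(cons(a, b), s(b))), b), cons(b, a)))))  →  h(cons(cons(a, a), h(cons(cons(h(cons(cons(a, b), s(b))), b), cons(b, a)))))   [R4 at 1.1.2]
2. h(cons(cons(a, a), h(cons(cons(h(cons(cons(a, b), s(b))), b), cons(b, a)))))  →  h(cons(cons(a, a), h(cons(cons(b, b), cons(b, a)))))   [R4 at 1.2.1.1.1]
3. h(cons(cons(a, a), h(cons(cons(b, b), cons(b, a)))))  →  h(cons(cons(a, a), s(b)))   [R2 at 1.2]
4. h(cons(cons(a, a), s(b)))  →  a   [R4 at ε]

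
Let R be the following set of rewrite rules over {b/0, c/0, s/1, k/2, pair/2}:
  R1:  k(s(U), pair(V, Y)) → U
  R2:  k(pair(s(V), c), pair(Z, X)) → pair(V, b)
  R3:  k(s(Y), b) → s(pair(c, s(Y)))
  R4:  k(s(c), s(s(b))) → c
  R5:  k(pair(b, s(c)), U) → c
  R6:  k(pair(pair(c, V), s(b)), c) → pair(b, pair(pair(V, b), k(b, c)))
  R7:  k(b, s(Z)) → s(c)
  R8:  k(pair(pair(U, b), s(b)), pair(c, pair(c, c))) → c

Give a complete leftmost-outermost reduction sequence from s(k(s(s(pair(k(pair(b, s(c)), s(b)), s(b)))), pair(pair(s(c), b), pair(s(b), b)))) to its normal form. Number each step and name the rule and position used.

s(s(pair(c, s(b))))

1. s(k(s(s(pair(k(pair(b, s(c)), s(b)), s(b)))), pair(pair(s(c), b), pair(s(b), b))))  →  s(s(pair(k(pair(b, s(c)), s(b)), s(b))))   [R1 at 1]
2. s(s(pair(k(pair(b, s(c)), s(b)), s(b))))  →  s(s(pair(c, s(b))))   [R5 at 1.1.1]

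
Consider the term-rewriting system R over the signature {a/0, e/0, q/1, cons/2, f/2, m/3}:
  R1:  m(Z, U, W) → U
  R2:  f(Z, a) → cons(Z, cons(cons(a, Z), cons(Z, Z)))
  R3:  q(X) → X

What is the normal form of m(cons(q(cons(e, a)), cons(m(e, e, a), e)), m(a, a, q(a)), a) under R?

a

1. m(cons(q(cons(e, a)), cons(m(e, e, a), e)), m(a, a, q(a)), a)  →  m(a, a, q(a))   [R1 at ε]
2. m(a, a, q(a))  →  a   [R1 at ε]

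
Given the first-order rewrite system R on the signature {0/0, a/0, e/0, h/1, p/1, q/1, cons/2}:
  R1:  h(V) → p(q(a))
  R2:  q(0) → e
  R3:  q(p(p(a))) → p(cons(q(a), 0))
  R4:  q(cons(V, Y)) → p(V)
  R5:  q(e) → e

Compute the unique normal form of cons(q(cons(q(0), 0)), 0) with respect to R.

1. cons(q(cons(q(0), 0)), 0)  →  cons(p(q(0)), 0)   [R4 at 1]
2. cons(p(q(0)), 0)  →  cons(p(e), 0)   [R2 at 1.1]

cons(p(e), 0)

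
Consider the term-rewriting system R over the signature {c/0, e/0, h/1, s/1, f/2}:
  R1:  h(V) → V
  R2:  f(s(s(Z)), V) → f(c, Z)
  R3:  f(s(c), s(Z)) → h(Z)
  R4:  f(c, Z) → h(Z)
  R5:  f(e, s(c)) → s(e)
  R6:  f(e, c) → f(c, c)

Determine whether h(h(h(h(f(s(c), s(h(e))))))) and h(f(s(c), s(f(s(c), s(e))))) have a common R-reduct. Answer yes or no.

yes — NF(t₁) = e, NF(t₂) = e

Reduce t₁ = h(h(h(h(f(s(c), s(h(e))))))):
1. h(h(h(h(f(s(c), s(h(e)))))))  →  h(h(h(f(s(c), s(h(e))))))   [R1 at ε]
2. h(h(h(f(s(c), s(h(e))))))  →  h(h(f(s(c), s(h(e)))))   [R1 at ε]
3. h(h(f(s(c), s(h(e)))))  →  h(f(s(c), s(h(e))))   [R1 at ε]
4. h(f(s(c), s(h(e))))  →  f(s(c), s(h(e)))   [R1 at ε]
5. f(s(c), s(h(e)))  →  h(h(e))   [R3 at ε]
6. h(h(e))  →  h(e)   [R1 at ε]
7. h(e)  →  e   [R1 at ε]

Reduce t₂ = h(f(s(c), s(f(s(c), s(e))))):
1. h(f(s(c), s(f(s(c), s(e)))))  →  f(s(c), s(f(s(c), s(e))))   [R1 at ε]
2. f(s(c), s(f(s(c), s(e))))  →  h(f(s(c), s(e)))   [R3 at ε]
3. h(f(s(c), s(e)))  →  f(s(c), s(e))   [R1 at ε]
4. f(s(c), s(e))  →  h(e)   [R3 at ε]
5. h(e)  →  e   [R1 at ε]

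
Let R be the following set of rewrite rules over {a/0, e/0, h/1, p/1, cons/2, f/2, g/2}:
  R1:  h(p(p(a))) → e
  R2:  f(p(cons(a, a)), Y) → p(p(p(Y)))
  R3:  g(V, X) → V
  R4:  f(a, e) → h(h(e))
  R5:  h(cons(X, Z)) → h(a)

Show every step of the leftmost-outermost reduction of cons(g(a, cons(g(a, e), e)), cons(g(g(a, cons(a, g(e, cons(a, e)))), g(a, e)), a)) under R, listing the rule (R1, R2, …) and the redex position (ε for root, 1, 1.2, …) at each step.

1. cons(g(a, cons(g(a, e), e)), cons(g(g(a, cons(a, g(e, cons(a, e)))), g(a, e)), a))  →  cons(a, cons(g(g(a, cons(a, g(e, cons(a, e)))), g(a, e)), a))   [R3 at 1]
2. cons(a, cons(g(g(a, cons(a, g(e, cons(a, e)))), g(a, e)), a))  →  cons(a, cons(g(a, cons(a, g(e, cons(a, e)))), a))   [R3 at 2.1]
3. cons(a, cons(g(a, cons(a, g(e, cons(a, e)))), a))  →  cons(a, cons(a, a))   [R3 at 2.1]

cons(a, cons(a, a))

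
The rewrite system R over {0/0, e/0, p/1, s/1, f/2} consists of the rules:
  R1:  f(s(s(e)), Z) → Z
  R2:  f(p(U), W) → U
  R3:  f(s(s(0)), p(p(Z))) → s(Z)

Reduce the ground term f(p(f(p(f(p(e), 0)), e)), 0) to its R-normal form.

1. f(p(f(p(f(p(e), 0)), e)), 0)  →  f(p(f(p(e), 0)), e)   [R2 at ε]
2. f(p(f(p(e), 0)), e)  →  f(p(e), 0)   [R2 at ε]
3. f(p(e), 0)  →  e   [R2 at ε]

e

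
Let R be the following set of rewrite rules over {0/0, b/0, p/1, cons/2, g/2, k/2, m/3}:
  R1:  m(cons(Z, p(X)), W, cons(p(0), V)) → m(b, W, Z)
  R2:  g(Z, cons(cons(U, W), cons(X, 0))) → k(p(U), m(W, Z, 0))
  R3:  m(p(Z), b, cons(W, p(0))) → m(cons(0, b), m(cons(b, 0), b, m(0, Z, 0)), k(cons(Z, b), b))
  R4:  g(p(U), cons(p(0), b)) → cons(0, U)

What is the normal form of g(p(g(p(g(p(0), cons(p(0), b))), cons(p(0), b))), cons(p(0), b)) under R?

1. g(p(g(p(g(p(0), cons(p(0), b))), cons(p(0), b))), cons(p(0), b))  →  cons(0, g(p(g(p(0), cons(p(0), b))), cons(p(0), b)))   [R4 at ε]
2. cons(0, g(p(g(p(0), cons(p(0), b))), cons(p(0), b)))  →  cons(0, cons(0, g(p(0), cons(p(0), b))))   [R4 at 2]
3. cons(0, cons(0, g(p(0), cons(p(0), b))))  →  cons(0, cons(0, cons(0, 0)))   [R4 at 2.2]

cons(0, cons(0, cons(0, 0)))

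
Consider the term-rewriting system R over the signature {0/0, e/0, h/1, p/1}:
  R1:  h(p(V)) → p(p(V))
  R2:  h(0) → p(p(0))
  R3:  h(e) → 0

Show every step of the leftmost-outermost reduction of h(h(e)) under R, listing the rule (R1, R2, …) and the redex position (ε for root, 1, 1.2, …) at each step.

1. h(h(e))  →  h(0)   [R3 at 1]
2. h(0)  →  p(p(0))   [R2 at ε]

p(p(0))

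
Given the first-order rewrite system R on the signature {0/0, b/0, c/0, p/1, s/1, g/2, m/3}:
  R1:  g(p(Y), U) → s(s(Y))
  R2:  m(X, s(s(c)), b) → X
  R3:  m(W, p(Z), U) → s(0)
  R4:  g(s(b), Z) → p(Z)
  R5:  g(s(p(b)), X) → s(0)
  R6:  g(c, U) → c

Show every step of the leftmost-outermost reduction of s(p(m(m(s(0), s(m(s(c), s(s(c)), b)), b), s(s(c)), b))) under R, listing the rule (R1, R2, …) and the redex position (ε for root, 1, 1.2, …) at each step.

s(p(s(0)))

1. s(p(m(m(s(0), s(m(s(c), s(s(c)), b)), b), s(s(c)), b)))  →  s(p(m(s(0), s(m(s(c), s(s(c)), b)), b)))   [R2 at 1.1]
2. s(p(m(s(0), s(m(s(c), s(s(c)), b)), b)))  →  s(p(m(s(0), s(s(c)), b)))   [R2 at 1.1.2.1]
3. s(p(m(s(0), s(s(c)), b)))  →  s(p(s(0)))   [R2 at 1.1]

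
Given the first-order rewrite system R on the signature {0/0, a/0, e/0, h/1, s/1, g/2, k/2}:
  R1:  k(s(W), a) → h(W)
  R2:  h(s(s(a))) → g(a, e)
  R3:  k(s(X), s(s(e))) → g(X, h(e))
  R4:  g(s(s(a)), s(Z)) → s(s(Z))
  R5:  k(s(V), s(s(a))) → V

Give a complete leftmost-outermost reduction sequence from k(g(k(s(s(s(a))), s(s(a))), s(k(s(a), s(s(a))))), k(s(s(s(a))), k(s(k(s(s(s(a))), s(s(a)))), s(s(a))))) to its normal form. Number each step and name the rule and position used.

1. k(g(k(s(s(s(a))), s(s(a))), s(k(s(a), s(s(a))))), k(s(s(s(a))), k(s(k(s(s(s(a))), s(s(a)))), s(s(a)))))  →  k(g(s(s(a)), s(k(s(a), s(s(a))))), k(s(s(s(a))), k(s(k(s(s(s(a))), s(s(a)))), s(s(a)))))   [R5 at 1.1]
2. k(g(s(s(a)), s(k(s(a), s(s(a))))), k(s(s(s(a))), k(s(k(s(s(s(a))), s(s(a)))), s(s(a)))))  →  k(s(s(k(s(a), s(s(a))))), k(s(s(s(a))), k(s(k(s(s(s(a))), s(s(a)))), s(s(a)))))   [R4 at 1]
3. k(s(s(k(s(a), s(s(a))))), k(s(s(s(a))), k(s(k(s(s(s(a))), s(s(a)))), s(s(a)))))  →  k(s(s(a)), k(s(s(s(a))), k(s(k(s(s(s(a))), s(s(a)))), s(s(a)))))   [R5 at 1.1.1]
4. k(s(s(a)), k(s(s(s(a))), k(s(k(s(s(s(a))), s(s(a)))), s(s(a)))))  →  k(s(s(a)), k(s(s(s(a))), k(s(s(s(a))), s(s(a)))))   [R5 at 2.2]
5. k(s(s(a)), k(s(s(s(a))), k(s(s(s(a))), s(s(a)))))  →  k(s(s(a)), k(s(s(s(a))), s(s(a))))   [R5 at 2.2]
6. k(s(s(a)), k(s(s(s(a))), s(s(a))))  →  k(s(s(a)), s(s(a)))   [R5 at 2]
7. k(s(s(a)), s(s(a)))  →  s(a)   [R5 at ε]

s(a)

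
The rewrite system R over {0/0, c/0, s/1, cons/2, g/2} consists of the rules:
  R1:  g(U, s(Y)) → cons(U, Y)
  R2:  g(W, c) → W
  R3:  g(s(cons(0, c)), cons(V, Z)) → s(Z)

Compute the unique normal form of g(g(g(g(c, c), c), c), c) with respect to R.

1. g(g(g(g(c, c), c), c), c)  →  g(g(g(c, c), c), c)   [R2 at ε]
2. g(g(g(c, c), c), c)  →  g(g(c, c), c)   [R2 at ε]
3. g(g(c, c), c)  →  g(c, c)   [R2 at ε]
4. g(c, c)  →  c   [R2 at ε]

c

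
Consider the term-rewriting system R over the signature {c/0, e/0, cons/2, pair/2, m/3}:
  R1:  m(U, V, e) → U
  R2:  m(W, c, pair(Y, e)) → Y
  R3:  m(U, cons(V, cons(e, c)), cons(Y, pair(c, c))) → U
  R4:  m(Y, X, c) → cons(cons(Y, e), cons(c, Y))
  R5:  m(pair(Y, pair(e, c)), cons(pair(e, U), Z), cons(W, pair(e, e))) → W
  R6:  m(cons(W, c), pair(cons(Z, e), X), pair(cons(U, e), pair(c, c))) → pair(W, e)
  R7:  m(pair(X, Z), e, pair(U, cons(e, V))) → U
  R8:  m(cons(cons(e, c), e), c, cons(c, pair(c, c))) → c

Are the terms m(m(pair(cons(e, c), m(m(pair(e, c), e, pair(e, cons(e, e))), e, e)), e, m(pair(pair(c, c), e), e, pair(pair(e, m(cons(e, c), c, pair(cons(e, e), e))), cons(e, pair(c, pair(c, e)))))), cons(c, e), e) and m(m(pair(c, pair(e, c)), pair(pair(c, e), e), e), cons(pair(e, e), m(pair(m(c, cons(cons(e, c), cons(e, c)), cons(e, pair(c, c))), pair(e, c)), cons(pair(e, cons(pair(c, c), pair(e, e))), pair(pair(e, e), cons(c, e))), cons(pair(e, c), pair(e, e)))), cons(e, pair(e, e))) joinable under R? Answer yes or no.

yes — NF(t₁) = e, NF(t₂) = e

Reduce t₁ = m(m(pair(cons(e, c), m(m(pair(e, c), e, pair(e, cons(e, e))), e, e)), e, m(pair(pair(c, c), e), e, pair(pair(e, m(cons(e, c), c, pair(cons(e, e), e))), cons(e, pair(c, pair(c, e)))))), cons(c, e), e):
1. m(m(pair(cons(e, c), m(m(pair(e, c), e, pair(e, cons(e, e))), e, e)), e, m(pair(pair(c, c), e), e, pair(pair(e, m(cons(e, c), c, pair(cons(e, e), e))), cons(e, pair(c, pair(c, e)))))), cons(c, e), e)  →  m(pair(cons(e, c), m(m(pair(e, c), e, pair(e, cons(e, e))), e, e)), e, m(pair(pair(c, c), e), e, pair(pair(e, m(cons(e, c), c, pair(cons(e, e), e))), cons(e, pair(c, pair(c, e))))))   [R1 at ε]
2. m(pair(cons(e, c), m(m(pair(e, c), e, pair(e, cons(e, e))), e, e)), e, m(pair(pair(c, c), e), e, pair(pair(e, m(cons(e, c), c, pair(cons(e, e), e))), cons(e, pair(c, pair(c, e))))))  →  m(pair(cons(e, c), m(pair(e, c), e, pair(e, cons(e, e)))), e, m(pair(pair(c, c), e), e, pair(pair(e, m(cons(e, c), c, pair(cons(e, e), e))), cons(e, pair(c, pair(c, e))))))   [R1 at 1.2]
3. m(pair(cons(e, c), m(pair(e, c), e, pair(e, cons(e, e)))), e, m(pair(pair(c, c), e), e, pair(pair(e, m(cons(e, c), c, pair(cons(e, e), e))), cons(e, pair(c, pair(c, e))))))  →  m(pair(cons(e, c), e), e, m(pair(pair(c, c), e), e, pair(pair(e, m(cons(e, c), c, pair(cons(e, e), e))), cons(e, pair(c, pair(c, e))))))   [R7 at 1.2]
4. m(pair(cons(e, c), e), e, m(pair(pair(c, c), e), e, pair(pair(e, m(cons(e, c), c, pair(cons(e, e), e))), cons(e, pair(c, pair(c, e))))))  →  m(pair(cons(e, c), e), e, pair(e, m(cons(e, c), c, pair(cons(e, e), e))))   [R7 at 3]
5. m(pair(cons(e, c), e), e, pair(e, m(cons(e, c), c, pair(cons(e, e), e))))  →  m(pair(cons(e, c), e), e, pair(e, cons(e, e)))   [R2 at 3.2]
6. m(pair(cons(e, c), e), e, pair(e, cons(e, e)))  →  e   [R7 at ε]

Reduce t₂ = m(m(pair(c, pair(e, c)), pair(pair(c, e), e), e), cons(pair(e, e), m(pair(m(c, cons(cons(e, c), cons(e, c)), cons(e, pair(c, c))), pair(e, c)), cons(pair(e, cons(pair(c, c), pair(e, e))), pair(pair(e, e), cons(c, e))), cons(pair(e, c), pair(e, e)))), cons(e, pair(e, e))):
1. m(m(pair(c, pair(e, c)), pair(pair(c, e), e), e), cons(pair(e, e), m(pair(m(c, cons(cons(e, c), cons(e, c)), cons(e, pair(c, c))), pair(e, c)), cons(pair(e, cons(pair(c, c), pair(e, e))), pair(pair(e, e), cons(c, e))), cons(pair(e, c), pair(e, e)))), cons(e, pair(e, e)))  →  m(pair(c, pair(e, c)), cons(pair(e, e), m(pair(m(c, cons(cons(e, c), cons(e, c)), cons(e, pair(c, c))), pair(e, c)), cons(pair(e, cons(pair(c, c), pair(e, e))), pair(pair(e, e), cons(c, e))), cons(pair(e, c), pair(e, e)))), cons(e, pair(e, e)))   [R1 at 1]
2. m(pair(c, pair(e, c)), cons(pair(e, e), m(pair(m(c, cons(cons(e, c), cons(e, c)), cons(e, pair(c, c))), pair(e, c)), cons(pair(e, cons(pair(c, c), pair(e, e))), pair(pair(e, e), cons(c, e))), cons(pair(e, c), pair(e, e)))), cons(e, pair(e, e)))  →  e   [R5 at ε]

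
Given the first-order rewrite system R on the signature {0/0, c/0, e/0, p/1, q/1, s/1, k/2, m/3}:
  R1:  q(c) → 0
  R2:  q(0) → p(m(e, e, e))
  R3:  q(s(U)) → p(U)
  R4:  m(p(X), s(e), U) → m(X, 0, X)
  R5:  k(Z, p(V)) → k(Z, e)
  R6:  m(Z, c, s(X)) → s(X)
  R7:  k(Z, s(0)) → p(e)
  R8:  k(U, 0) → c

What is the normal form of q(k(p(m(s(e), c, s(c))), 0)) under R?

1. q(k(p(m(s(e), c, s(c))), 0))  →  q(c)   [R8 at 1]
2. q(c)  →  0   [R1 at ε]

0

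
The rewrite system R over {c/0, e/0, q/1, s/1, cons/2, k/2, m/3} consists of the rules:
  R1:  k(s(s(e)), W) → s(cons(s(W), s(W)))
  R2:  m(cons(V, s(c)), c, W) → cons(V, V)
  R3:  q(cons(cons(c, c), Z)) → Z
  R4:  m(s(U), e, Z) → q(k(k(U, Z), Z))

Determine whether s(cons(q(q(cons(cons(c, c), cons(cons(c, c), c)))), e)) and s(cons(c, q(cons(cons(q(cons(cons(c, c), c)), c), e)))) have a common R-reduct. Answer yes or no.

Reduce t₁ = s(cons(q(q(cons(cons(c, c), cons(cons(c, c), c)))), e)):
1. s(cons(q(q(cons(cons(c, c), cons(cons(c, c), c)))), e))  →  s(cons(q(cons(cons(c, c), c)), e))   [R3 at 1.1.1]
2. s(cons(q(cons(cons(c, c), c)), e))  →  s(cons(c, e))   [R3 at 1.1]

Reduce t₂ = s(cons(c, q(cons(cons(q(cons(cons(c, c), c)), c), e)))):
1. s(cons(c, q(cons(cons(q(cons(cons(c, c), c)), c), e))))  →  s(cons(c, q(cons(cons(c, c), e))))   [R3 at 1.2.1.1.1]
2. s(cons(c, q(cons(cons(c, c), e))))  →  s(cons(c, e))   [R3 at 1.2]

yes — NF(t₁) = s(cons(c, e)), NF(t₂) = s(cons(c, e))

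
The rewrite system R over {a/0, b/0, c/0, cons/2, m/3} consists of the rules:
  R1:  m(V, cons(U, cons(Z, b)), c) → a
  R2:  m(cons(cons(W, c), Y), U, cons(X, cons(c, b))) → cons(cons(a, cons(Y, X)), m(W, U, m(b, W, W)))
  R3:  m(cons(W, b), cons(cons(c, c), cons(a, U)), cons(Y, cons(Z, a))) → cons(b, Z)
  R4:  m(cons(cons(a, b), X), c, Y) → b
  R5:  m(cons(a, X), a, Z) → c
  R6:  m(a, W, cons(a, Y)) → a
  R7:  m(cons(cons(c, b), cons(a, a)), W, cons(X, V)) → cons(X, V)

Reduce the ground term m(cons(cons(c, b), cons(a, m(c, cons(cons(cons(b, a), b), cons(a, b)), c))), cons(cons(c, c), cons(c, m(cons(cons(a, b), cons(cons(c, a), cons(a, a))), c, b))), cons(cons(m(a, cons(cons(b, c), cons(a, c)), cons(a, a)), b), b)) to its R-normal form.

1. m(cons(cons(c, b), cons(a, m(c, cons(cons(cons(b, a), b), cons(a, b)), c))), cons(cons(c, c), cons(c, m(cons(cons(a, b), cons(cons(c, a), cons(a, a))), c, b))), cons(cons(m(a, cons(cons(b, c), cons(a, c)), cons(a, a)), b), b))  →  m(cons(cons(c, b), cons(a, a)), cons(cons(c, c), cons(c, m(cons(cons(a, b), cons(cons(c, a), cons(a, a))), c, b))), cons(cons(m(a, cons(cons(b, c), cons(a, c)), cons(a, a)), b), b))   [R1 at 1.2.2]
2. m(cons(cons(c, b), cons(a, a)), cons(cons(c, c), cons(c, m(cons(cons(a, b), cons(cons(c, a), cons(a, a))), c, b))), cons(cons(m(a, cons(cons(b, c), cons(a, c)), cons(a, a)), b), b))  →  cons(cons(m(a, cons(cons(b, c), cons(a, c)), cons(a, a)), b), b)   [R7 at ε]
3. cons(cons(m(a, cons(cons(b, c), cons(a, c)), cons(a, a)), b), b)  →  cons(cons(a, b), b)   [R6 at 1.1]

cons(cons(a, b), b)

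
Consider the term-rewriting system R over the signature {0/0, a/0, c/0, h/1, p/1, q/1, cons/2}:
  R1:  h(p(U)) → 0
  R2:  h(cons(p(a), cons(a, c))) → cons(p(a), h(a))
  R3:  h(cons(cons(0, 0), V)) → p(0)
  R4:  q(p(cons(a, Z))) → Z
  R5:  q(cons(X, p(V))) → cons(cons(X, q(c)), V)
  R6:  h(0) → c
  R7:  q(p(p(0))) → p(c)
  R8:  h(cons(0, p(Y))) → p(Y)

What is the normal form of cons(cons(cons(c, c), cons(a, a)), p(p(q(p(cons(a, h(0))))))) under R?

1. cons(cons(cons(c, c), cons(a, a)), p(p(q(p(cons(a, h(0)))))))  →  cons(cons(cons(c, c), cons(a, a)), p(p(h(0))))   [R4 at 2.1.1]
2. cons(cons(cons(c, c), cons(a, a)), p(p(h(0))))  →  cons(cons(cons(c, c), cons(a, a)), p(p(c)))   [R6 at 2.1.1]

cons(cons(cons(c, c), cons(a, a)), p(p(c)))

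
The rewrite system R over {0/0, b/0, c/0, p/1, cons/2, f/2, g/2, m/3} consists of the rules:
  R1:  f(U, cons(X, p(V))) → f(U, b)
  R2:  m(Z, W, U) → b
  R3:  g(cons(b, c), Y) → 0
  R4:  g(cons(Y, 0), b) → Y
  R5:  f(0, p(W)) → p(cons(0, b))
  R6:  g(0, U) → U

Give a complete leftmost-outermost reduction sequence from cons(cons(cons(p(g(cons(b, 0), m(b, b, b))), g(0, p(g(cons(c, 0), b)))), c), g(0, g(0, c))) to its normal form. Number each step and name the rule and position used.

cons(cons(cons(p(b), p(c)), c), c)

1. cons(cons(cons(p(g(cons(b, 0), m(b, b, b))), g(0, p(g(cons(c, 0), b)))), c), g(0, g(0, c)))  →  cons(cons(cons(p(g(cons(b, 0), b)), g(0, p(g(cons(c, 0), b)))), c), g(0, g(0, c)))   [R2 at 1.1.1.1.2]
2. cons(cons(cons(p(g(cons(b, 0), b)), g(0, p(g(cons(c, 0), b)))), c), g(0, g(0, c)))  →  cons(cons(cons(p(b), g(0, p(g(cons(c, 0), b)))), c), g(0, g(0, c)))   [R4 at 1.1.1.1]
3. cons(cons(cons(p(b), g(0, p(g(cons(c, 0), b)))), c), g(0, g(0, c)))  →  cons(cons(cons(p(b), p(g(cons(c, 0), b))), c), g(0, g(0, c)))   [R6 at 1.1.2]
4. cons(cons(cons(p(b), p(g(cons(c, 0), b))), c), g(0, g(0, c)))  →  cons(cons(cons(p(b), p(c)), c), g(0, g(0, c)))   [R4 at 1.1.2.1]
5. cons(cons(cons(p(b), p(c)), c), g(0, g(0, c)))  →  cons(cons(cons(p(b), p(c)), c), g(0, c))   [R6 at 2]
6. cons(cons(cons(p(b), p(c)), c), g(0, c))  →  cons(cons(cons(p(b), p(c)), c), c)   [R6 at 2]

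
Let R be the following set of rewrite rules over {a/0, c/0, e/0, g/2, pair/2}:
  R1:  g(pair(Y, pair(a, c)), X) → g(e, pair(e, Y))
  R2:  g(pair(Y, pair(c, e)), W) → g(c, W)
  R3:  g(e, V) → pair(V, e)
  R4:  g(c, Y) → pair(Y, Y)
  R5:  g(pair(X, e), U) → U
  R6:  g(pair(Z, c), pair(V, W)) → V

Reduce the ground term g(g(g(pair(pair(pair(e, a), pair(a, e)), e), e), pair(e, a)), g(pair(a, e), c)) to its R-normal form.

c

1. g(g(g(pair(pair(pair(e, a), pair(a, e)), e), e), pair(e, a)), g(pair(a, e), c))  →  g(g(e, pair(e, a)), g(pair(a, e), c))   [R5 at 1.1]
2. g(g(e, pair(e, a)), g(pair(a, e), c))  →  g(pair(pair(e, a), e), g(pair(a, e), c))   [R3 at 1]
3. g(pair(pair(e, a), e), g(pair(a, e), c))  →  g(pair(a, e), c)   [R5 at ε]
4. g(pair(a, e), c)  →  c   [R5 at ε]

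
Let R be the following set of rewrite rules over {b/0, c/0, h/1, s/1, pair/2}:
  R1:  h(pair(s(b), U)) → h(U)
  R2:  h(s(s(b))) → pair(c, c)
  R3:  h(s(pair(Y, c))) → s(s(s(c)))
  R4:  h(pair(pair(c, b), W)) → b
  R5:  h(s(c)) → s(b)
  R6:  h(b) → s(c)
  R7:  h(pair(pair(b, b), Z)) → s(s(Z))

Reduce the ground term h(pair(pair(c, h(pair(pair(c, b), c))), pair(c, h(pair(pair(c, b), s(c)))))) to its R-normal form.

1. h(pair(pair(c, h(pair(pair(c, b), c))), pair(c, h(pair(pair(c, b), s(c))))))  →  h(pair(pair(c, b), pair(c, h(pair(pair(c, b), s(c))))))   [R4 at 1.1.2]
2. h(pair(pair(c, b), pair(c, h(pair(pair(c, b), s(c))))))  →  b   [R4 at ε]

b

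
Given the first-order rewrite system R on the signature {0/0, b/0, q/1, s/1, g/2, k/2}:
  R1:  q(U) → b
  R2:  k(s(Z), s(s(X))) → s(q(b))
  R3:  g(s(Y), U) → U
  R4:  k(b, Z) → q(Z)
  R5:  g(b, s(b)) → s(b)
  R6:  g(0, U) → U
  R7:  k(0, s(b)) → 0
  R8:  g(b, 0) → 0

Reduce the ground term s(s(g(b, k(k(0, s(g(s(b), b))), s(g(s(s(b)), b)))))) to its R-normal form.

1. s(s(g(b, k(k(0, s(g(s(b), b))), s(g(s(s(b)), b))))))  →  s(s(g(b, k(k(0, s(b)), s(g(s(s(b)), b))))))   [R3 at 1.1.2.1.2.1]
2. s(s(g(b, k(k(0, s(b)), s(g(s(s(b)), b))))))  →  s(s(g(b, k(0, s(g(s(s(b)), b))))))   [R7 at 1.1.2.1]
3. s(s(g(b, k(0, s(g(s(s(b)), b))))))  →  s(s(g(b, k(0, s(b)))))   [R3 at 1.1.2.2.1]
4. s(s(g(b, k(0, s(b)))))  →  s(s(g(b, 0)))   [R7 at 1.1.2]
5. s(s(g(b, 0)))  →  s(s(0))   [R8 at 1.1]

s(s(0))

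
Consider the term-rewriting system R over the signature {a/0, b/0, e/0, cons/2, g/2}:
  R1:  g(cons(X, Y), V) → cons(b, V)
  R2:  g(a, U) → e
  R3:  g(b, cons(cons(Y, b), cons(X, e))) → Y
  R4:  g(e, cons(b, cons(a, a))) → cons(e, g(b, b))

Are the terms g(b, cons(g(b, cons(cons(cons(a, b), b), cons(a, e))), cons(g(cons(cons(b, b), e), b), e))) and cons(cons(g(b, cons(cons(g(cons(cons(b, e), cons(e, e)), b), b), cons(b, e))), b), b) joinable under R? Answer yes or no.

no — NF(t₁) = a, NF(t₂) = cons(cons(cons(b, b), b), b)

Reduce t₁ = g(b, cons(g(b, cons(cons(cons(a, b), b), cons(a, e))), cons(g(cons(cons(b, b), e), b), e))):
1. g(b, cons(g(b, cons(cons(cons(a, b), b), cons(a, e))), cons(g(cons(cons(b, b), e), b), e)))  →  g(b, cons(cons(a, b), cons(g(cons(cons(b, b), e), b), e)))   [R3 at 2.1]
2. g(b, cons(cons(a, b), cons(g(cons(cons(b, b), e), b), e)))  →  a   [R3 at ε]

Reduce t₂ = cons(cons(g(b, cons(cons(g(cons(cons(b, e), cons(e, e)), b), b), cons(b, e))), b), b):
1. cons(cons(g(b, cons(cons(g(cons(cons(b, e), cons(e, e)), b), b), cons(b, e))), b), b)  →  cons(cons(g(cons(cons(b, e), cons(e, e)), b), b), b)   [R3 at 1.1]
2. cons(cons(g(cons(cons(b, e), cons(e, e)), b), b), b)  →  cons(cons(cons(b, b), b), b)   [R1 at 1.1]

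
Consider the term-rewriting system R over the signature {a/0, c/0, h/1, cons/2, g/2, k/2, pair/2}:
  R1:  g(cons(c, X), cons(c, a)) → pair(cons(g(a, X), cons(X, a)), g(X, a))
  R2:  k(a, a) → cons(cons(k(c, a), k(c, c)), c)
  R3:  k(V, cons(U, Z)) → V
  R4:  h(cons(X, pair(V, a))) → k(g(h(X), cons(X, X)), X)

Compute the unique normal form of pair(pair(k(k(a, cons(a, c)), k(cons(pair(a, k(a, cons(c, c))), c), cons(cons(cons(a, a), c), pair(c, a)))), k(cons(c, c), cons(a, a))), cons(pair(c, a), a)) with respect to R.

pair(pair(a, cons(c, c)), cons(pair(c, a), a))

1. pair(pair(k(k(a, cons(a, c)), k(cons(pair(a, k(a, cons(c, c))), c), cons(cons(cons(a, a), c), pair(c, a)))), k(cons(c, c), cons(a, a))), cons(pair(c, a), a))  →  pair(pair(k(a, k(cons(pair(a, k(a, cons(c, c))), c), cons(cons(cons(a, a), c), pair(c, a)))), k(cons(c, c), cons(a, a))), cons(pair(c, a), a))   [R3 at 1.1.1]
2. pair(pair(k(a, k(cons(pair(a, k(a, cons(c, c))), c), cons(cons(cons(a, a), c), pair(c, a)))), k(cons(c, c), cons(a, a))), cons(pair(c, a), a))  →  pair(pair(k(a, cons(pair(a, k(a, cons(c, c))), c)), k(cons(c, c), cons(a, a))), cons(pair(c, a), a))   [R3 at 1.1.2]
3. pair(pair(k(a, cons(pair(a, k(a, cons(c, c))), c)), k(cons(c, c), cons(a, a))), cons(pair(c, a), a))  →  pair(pair(a, k(cons(c, c), cons(a, a))), cons(pair(c, a), a))   [R3 at 1.1]
4. pair(pair(a, k(cons(c, c), cons(a, a))), cons(pair(c, a), a))  →  pair(pair(a, cons(c, c)), cons(pair(c, a), a))   [R3 at 1.2]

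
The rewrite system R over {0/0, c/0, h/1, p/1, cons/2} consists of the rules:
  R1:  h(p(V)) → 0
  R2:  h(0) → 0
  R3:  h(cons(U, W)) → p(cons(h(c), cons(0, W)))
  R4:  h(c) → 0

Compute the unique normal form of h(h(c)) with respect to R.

0

1. h(h(c))  →  h(0)   [R4 at 1]
2. h(0)  →  0   [R2 at ε]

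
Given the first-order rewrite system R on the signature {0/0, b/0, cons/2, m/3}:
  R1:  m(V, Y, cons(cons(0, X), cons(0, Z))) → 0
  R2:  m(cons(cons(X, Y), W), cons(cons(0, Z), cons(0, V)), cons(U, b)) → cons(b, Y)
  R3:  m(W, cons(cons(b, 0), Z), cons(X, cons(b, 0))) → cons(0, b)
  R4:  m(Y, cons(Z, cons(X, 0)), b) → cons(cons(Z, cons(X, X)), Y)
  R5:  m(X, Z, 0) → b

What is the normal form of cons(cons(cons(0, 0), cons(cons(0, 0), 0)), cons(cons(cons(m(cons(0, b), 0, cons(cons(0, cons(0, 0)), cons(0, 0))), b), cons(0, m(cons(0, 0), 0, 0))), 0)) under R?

1. cons(cons(cons(0, 0), cons(cons(0, 0), 0)), cons(cons(cons(m(cons(0, b), 0, cons(cons(0, cons(0, 0)), cons(0, 0))), b), cons(0, m(cons(0, 0), 0, 0))), 0))  →  cons(cons(cons(0, 0), cons(cons(0, 0), 0)), cons(cons(cons(0, b), cons(0, m(cons(0, 0), 0, 0))), 0))   [R1 at 2.1.1.1]
2. cons(cons(cons(0, 0), cons(cons(0, 0), 0)), cons(cons(cons(0, b), cons(0, m(cons(0, 0), 0, 0))), 0))  →  cons(cons(cons(0, 0), cons(cons(0, 0), 0)), cons(cons(cons(0, b), cons(0, b)), 0))   [R5 at 2.1.2.2]

cons(cons(cons(0, 0), cons(cons(0, 0), 0)), cons(cons(cons(0, b), cons(0, b)), 0))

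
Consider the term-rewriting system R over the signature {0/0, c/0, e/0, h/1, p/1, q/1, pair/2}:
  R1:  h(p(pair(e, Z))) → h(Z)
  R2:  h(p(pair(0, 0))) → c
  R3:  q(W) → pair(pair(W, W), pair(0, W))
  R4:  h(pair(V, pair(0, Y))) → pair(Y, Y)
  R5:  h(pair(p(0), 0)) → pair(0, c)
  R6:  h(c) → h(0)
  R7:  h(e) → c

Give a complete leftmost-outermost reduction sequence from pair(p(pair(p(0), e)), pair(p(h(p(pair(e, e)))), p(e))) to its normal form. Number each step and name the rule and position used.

1. pair(p(pair(p(0), e)), pair(p(h(p(pair(e, e)))), p(e)))  →  pair(p(pair(p(0), e)), pair(p(h(e)), p(e)))   [R1 at 2.1.1]
2. pair(p(pair(p(0), e)), pair(p(h(e)), p(e)))  →  pair(p(pair(p(0), e)), pair(p(c), p(e)))   [R7 at 2.1.1]

pair(p(pair(p(0), e)), pair(p(c), p(e)))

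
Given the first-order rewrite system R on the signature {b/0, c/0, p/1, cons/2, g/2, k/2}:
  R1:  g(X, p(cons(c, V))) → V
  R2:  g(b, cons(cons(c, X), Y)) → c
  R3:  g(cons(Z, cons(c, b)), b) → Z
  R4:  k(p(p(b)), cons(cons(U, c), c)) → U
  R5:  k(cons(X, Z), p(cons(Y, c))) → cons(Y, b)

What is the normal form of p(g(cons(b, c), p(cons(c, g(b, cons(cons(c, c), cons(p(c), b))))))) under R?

1. p(g(cons(b, c), p(cons(c, g(b, cons(cons(c, c), cons(p(c), b)))))))  →  p(g(b, cons(cons(c, c), cons(p(c), b))))   [R1 at 1]
2. p(g(b, cons(cons(c, c), cons(p(c), b))))  →  p(c)   [R2 at 1]

p(c)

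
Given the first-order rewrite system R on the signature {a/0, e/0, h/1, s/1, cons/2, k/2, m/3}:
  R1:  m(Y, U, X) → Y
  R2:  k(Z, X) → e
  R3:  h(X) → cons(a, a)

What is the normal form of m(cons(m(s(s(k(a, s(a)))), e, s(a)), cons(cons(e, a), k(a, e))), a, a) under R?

1. m(cons(m(s(s(k(a, s(a)))), e, s(a)), cons(cons(e, a), k(a, e))), a, a)  →  cons(m(s(s(k(a, s(a)))), e, s(a)), cons(cons(e, a), k(a, e)))   [R1 at ε]
2. cons(m(s(s(k(a, s(a)))), e, s(a)), cons(cons(e, a), k(a, e)))  →  cons(s(s(k(a, s(a)))), cons(cons(e, a), k(a, e)))   [R1 at 1]
3. cons(s(s(k(a, s(a)))), cons(cons(e, a), k(a, e)))  →  cons(s(s(e)), cons(cons(e, a), k(a, e)))   [R2 at 1.1.1]
4. cons(s(s(e)), cons(cons(e, a), k(a, e)))  →  cons(s(s(e)), cons(cons(e, a), e))   [R2 at 2.2]

cons(s(s(e)), cons(cons(e, a), e))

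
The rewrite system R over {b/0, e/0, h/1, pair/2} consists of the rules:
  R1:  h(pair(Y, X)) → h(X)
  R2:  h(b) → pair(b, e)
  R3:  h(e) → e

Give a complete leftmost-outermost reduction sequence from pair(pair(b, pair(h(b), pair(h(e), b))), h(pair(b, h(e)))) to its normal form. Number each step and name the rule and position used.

1. pair(pair(b, pair(h(b), pair(h(e), b))), h(pair(b, h(e))))  →  pair(pair(b, pair(pair(b, e), pair(h(e), b))), h(pair(b, h(e))))   [R2 at 1.2.1]
2. pair(pair(b, pair(pair(b, e), pair(h(e), b))), h(pair(b, h(e))))  →  pair(pair(b, pair(pair(b, e), pair(e, b))), h(pair(b, h(e))))   [R3 at 1.2.2.1]
3. pair(pair(b, pair(pair(b, e), pair(e, b))), h(pair(b, h(e))))  →  pair(pair(b, pair(pair(b, e), pair(e, b))), h(h(e)))   [R1 at 2]
4. pair(pair(b, pair(pair(b, e), pair(e, b))), h(h(e)))  →  pair(pair(b, pair(pair(b, e), pair(e, b))), h(e))   [R3 at 2.1]
5. pair(pair(b, pair(pair(b, e), pair(e, b))), h(e))  →  pair(pair(b, pair(pair(b, e), pair(e, b))), e)   [R3 at 2]

pair(pair(b, pair(pair(b, e), pair(e, b))), e)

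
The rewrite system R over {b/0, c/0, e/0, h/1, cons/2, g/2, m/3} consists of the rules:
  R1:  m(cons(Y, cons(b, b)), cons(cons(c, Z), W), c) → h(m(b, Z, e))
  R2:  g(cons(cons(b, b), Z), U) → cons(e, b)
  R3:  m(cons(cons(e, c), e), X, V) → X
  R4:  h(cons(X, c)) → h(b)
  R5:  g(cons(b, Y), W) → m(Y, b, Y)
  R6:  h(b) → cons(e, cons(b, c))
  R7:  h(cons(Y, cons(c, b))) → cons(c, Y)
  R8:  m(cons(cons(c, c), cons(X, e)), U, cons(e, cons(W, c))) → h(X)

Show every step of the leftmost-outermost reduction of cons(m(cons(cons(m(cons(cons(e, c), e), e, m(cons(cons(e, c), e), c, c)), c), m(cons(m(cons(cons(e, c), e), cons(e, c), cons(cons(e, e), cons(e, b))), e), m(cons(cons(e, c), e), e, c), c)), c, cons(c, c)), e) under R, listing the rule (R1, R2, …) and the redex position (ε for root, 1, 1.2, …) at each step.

1. cons(m(cons(cons(m(cons(cons(e, c), e), e, m(cons(cons(e, c), e), c, c)), c), m(cons(m(cons(cons(e, c), e), cons(e, c), cons(cons(e, e), cons(e, b))), e), m(cons(cons(e, c), e), e, c), c)), c, cons(c, c)), e)  →  cons(m(cons(cons(e, c), m(cons(m(cons(cons(e, c), e), cons(e, c), cons(cons(e, e), cons(e, b))), e), m(cons(cons(e, c), e), e, c), c)), c, cons(c, c)), e)   [R3 at 1.1.1.1]
2. cons(m(cons(cons(e, c), m(cons(m(cons(cons(e, c), e), cons(e, c), cons(cons(e, e), cons(e, b))), e), m(cons(cons(e, c), e), e, c), c)), c, cons(c, c)), e)  →  cons(m(cons(cons(e, c), m(cons(cons(e, c), e), m(cons(cons(e, c), e), e, c), c)), c, cons(c, c)), e)   [R3 at 1.1.2.1.1]
3. cons(m(cons(cons(e, c), m(cons(cons(e, c), e), m(cons(cons(e, c), e), e, c), c)), c, cons(c, c)), e)  →  cons(m(cons(cons(e, c), m(cons(cons(e, c), e), e, c)), c, cons(c, c)), e)   [R3 at 1.1.2]
4. cons(m(cons(cons(e, c), m(cons(cons(e, c), e), e, c)), c, cons(c, c)), e)  →  cons(m(cons(cons(e, c), e), c, cons(c, c)), e)   [R3 at 1.1.2]
5. cons(m(cons(cons(e, c), e), c, cons(c, c)), e)  →  cons(c, e)   [R3 at 1]

cons(c, e)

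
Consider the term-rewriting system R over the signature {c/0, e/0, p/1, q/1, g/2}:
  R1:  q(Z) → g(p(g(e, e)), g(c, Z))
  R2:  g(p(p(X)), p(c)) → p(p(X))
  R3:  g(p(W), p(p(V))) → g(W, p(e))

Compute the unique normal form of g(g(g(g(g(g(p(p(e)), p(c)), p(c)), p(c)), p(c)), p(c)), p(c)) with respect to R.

p(p(e))

1. g(g(g(g(g(g(p(p(e)), p(c)), p(c)), p(c)), p(c)), p(c)), p(c))  →  g(g(g(g(g(p(p(e)), p(c)), p(c)), p(c)), p(c)), p(c))   [R2 at 1.1.1.1.1]
2. g(g(g(g(g(p(p(e)), p(c)), p(c)), p(c)), p(c)), p(c))  →  g(g(g(g(p(p(e)), p(c)), p(c)), p(c)), p(c))   [R2 at 1.1.1.1]
3. g(g(g(g(p(p(e)), p(c)), p(c)), p(c)), p(c))  →  g(g(g(p(p(e)), p(c)), p(c)), p(c))   [R2 at 1.1.1]
4. g(g(g(p(p(e)), p(c)), p(c)), p(c))  →  g(g(p(p(e)), p(c)), p(c))   [R2 at 1.1]
5. g(g(p(p(e)), p(c)), p(c))  →  g(p(p(e)), p(c))   [R2 at 1]
6. g(p(p(e)), p(c))  →  p(p(e))   [R2 at ε]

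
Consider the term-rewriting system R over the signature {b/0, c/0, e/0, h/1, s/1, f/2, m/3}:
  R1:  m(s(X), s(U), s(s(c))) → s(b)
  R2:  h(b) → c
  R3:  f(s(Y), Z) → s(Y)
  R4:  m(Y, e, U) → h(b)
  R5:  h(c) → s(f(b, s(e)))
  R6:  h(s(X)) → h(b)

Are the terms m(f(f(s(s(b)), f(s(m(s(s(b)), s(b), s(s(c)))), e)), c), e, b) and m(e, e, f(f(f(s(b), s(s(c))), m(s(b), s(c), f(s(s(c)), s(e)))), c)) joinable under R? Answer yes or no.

yes — NF(t₁) = c, NF(t₂) = c

Reduce t₁ = m(f(f(s(s(b)), f(s(m(s(s(b)), s(b), s(s(c)))), e)), c), e, b):
1. m(f(f(s(s(b)), f(s(m(s(s(b)), s(b), s(s(c)))), e)), c), e, b)  →  h(b)   [R4 at ε]
2. h(b)  →  c   [R2 at ε]

Reduce t₂ = m(e, e, f(f(f(s(b), s(s(c))), m(s(b), s(c), f(s(s(c)), s(e)))), c)):
1. m(e, e, f(f(f(s(b), s(s(c))), m(s(b), s(c), f(s(s(c)), s(e)))), c))  →  h(b)   [R4 at ε]
2. h(b)  →  c   [R2 at ε]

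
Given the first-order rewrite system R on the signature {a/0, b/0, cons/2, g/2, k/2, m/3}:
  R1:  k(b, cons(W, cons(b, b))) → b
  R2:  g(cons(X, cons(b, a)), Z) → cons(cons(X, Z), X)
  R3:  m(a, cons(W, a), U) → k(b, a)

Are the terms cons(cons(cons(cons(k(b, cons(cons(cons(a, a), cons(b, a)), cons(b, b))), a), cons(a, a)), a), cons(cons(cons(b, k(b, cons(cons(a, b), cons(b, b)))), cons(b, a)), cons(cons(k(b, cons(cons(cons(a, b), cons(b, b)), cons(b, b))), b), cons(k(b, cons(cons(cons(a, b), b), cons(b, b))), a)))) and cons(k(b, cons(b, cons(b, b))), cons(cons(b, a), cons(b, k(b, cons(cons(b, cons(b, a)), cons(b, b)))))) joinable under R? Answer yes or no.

Reduce t₁ = cons(cons(cons(cons(k(b, cons(cons(cons(a, a), cons(b, a)), cons(b, b))), a), cons(a, a)), a), cons(cons(cons(b, k(b, cons(cons(a, b), cons(b, b)))), cons(b, a)), cons(cons(k(b, cons(cons(cons(a, b), cons(b, b)), cons(b, b))), b), cons(k(b, cons(cons(cons(a, b), b), cons(b, b))), a)))):
1. cons(cons(cons(cons(k(b, cons(cons(cons(a, a), cons(b, a)), cons(b, b))), a), cons(a, a)), a), cons(cons(cons(b, k(b, cons(cons(a, b), cons(b, b)))), cons(b, a)), cons(cons(k(b, cons(cons(cons(a, b), cons(b, b)), cons(b, b))), b), cons(k(b, cons(cons(cons(a, b), b), cons(b, b))), a))))  →  cons(cons(cons(cons(b, a), cons(a, a)), a), cons(cons(cons(b, k(b, cons(cons(a, b), cons(b, b)))), cons(b, a)), cons(cons(k(b, cons(cons(cons(a, b), cons(b, b)), cons(b, b))), b), cons(k(b, cons(cons(cons(a, b), b), cons(b, b))), a))))   [R1 at 1.1.1.1]
2. cons(cons(cons(cons(b, a), cons(a, a)), a), cons(cons(cons(b, k(b, cons(cons(a, b), cons(b, b)))), cons(b, a)), cons(cons(k(b, cons(cons(cons(a, b), cons(b, b)), cons(b, b))), b), cons(k(b, cons(cons(cons(a, b), b), cons(b, b))), a))))  →  cons(cons(cons(cons(b, a), cons(a, a)), a), cons(cons(cons(b, b), cons(b, a)), cons(cons(k(b, cons(cons(cons(a, b), cons(b, b)), cons(b, b))), b), cons(k(b, cons(cons(cons(a, b), b), cons(b, b))), a))))   [R1 at 2.1.1.2]
3. cons(cons(cons(cons(b, a), cons(a, a)), a), cons(cons(cons(b, b), cons(b, a)), cons(cons(k(b, cons(cons(cons(a, b), cons(b, b)), cons(b, b))), b), cons(k(b, cons(cons(cons(a, b), b), cons(b, b))), a))))  →  cons(cons(cons(cons(b, a), cons(a, a)), a), cons(cons(cons(b, b), cons(b, a)), cons(cons(b, b), cons(k(b, cons(cons(cons(a, b), b), cons(b, b))), a))))   [R1 at 2.2.1.1]
4. cons(cons(cons(cons(b, a), cons(a, a)), a), cons(cons(cons(b, b), cons(b, a)), cons(cons(b, b), cons(k(b, cons(cons(cons(a, b), b), cons(b, b))), a))))  →  cons(cons(cons(cons(b, a), cons(a, a)), a), cons(cons(cons(b, b), cons(b, a)), cons(cons(b, b), cons(b, a))))   [R1 at 2.2.2.1]

Reduce t₂ = cons(k(b, cons(b, cons(b, b))), cons(cons(b, a), cons(b, k(b, cons(cons(b, cons(b, a)), cons(b, b)))))):
1. cons(k(b, cons(b, cons(b, b))), cons(cons(b, a), cons(b, k(b, cons(cons(b, cons(b, a)), cons(b, b))))))  →  cons(b, cons(cons(b, a), cons(b, k(b, cons(cons(b, cons(b, a)), cons(b, b))))))   [R1 at 1]
2. cons(b, cons(cons(b, a), cons(b, k(b, cons(cons(b, cons(b, a)), cons(b, b))))))  →  cons(b, cons(cons(b, a), cons(b, b)))   [R1 at 2.2.2]

no — NF(t₁) = cons(cons(cons(cons(b, a), cons(a, a)), a), cons(cons(cons(b, b), cons(b, a)), cons(cons(b, b), cons(b, a)))), NF(t₂) = cons(b, cons(cons(b, a), cons(b, b)))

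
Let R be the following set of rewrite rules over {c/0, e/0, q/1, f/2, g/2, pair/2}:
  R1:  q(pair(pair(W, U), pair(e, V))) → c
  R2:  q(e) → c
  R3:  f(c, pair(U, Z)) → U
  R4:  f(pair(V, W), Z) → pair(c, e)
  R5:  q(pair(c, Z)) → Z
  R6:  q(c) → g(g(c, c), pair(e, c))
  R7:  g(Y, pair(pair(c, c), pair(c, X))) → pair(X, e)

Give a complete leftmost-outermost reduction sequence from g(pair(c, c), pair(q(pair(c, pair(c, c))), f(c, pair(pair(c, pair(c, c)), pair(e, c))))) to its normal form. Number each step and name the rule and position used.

1. g(pair(c, c), pair(q(pair(c, pair(c, c))), f(c, pair(pair(c, pair(c, c)), pair(e, c)))))  →  g(pair(c, c), pair(pair(c, c), f(c, pair(pair(c, pair(c, c)), pair(e, c)))))   [R5 at 2.1]
2. g(pair(c, c), pair(pair(c, c), f(c, pair(pair(c, pair(c, c)), pair(e, c)))))  →  g(pair(c, c), pair(pair(c, c), pair(c, pair(c, c))))   [R3 at 2.2]
3. g(pair(c, c), pair(pair(c, c), pair(c, pair(c, c))))  →  pair(pair(c, c), e)   [R7 at ε]

pair(pair(c, c), e)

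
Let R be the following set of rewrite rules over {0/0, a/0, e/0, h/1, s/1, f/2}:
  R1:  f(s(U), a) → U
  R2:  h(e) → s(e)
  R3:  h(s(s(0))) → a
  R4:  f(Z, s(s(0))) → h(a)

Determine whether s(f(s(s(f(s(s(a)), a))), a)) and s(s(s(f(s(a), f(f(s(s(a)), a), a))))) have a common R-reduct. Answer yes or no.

Reduce t₁ = s(f(s(s(f(s(s(a)), a))), a)):
1. s(f(s(s(f(s(s(a)), a))), a))  →  s(s(f(s(s(a)), a)))   [R1 at 1]
2. s(s(f(s(s(a)), a)))  →  s(s(s(a)))   [R1 at 1.1]

Reduce t₂ = s(s(s(f(s(a), f(f(s(s(a)), a), a))))):
1. s(s(s(f(s(a), f(f(s(s(a)), a), a)))))  →  s(s(s(f(s(a), f(s(a), a)))))   [R1 at 1.1.1.2.1]
2. s(s(s(f(s(a), f(s(a), a)))))  →  s(s(s(f(s(a), a))))   [R1 at 1.1.1.2]
3. s(s(s(f(s(a), a))))  →  s(s(s(a)))   [R1 at 1.1.1]

yes — NF(t₁) = s(s(s(a))), NF(t₂) = s(s(s(a)))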